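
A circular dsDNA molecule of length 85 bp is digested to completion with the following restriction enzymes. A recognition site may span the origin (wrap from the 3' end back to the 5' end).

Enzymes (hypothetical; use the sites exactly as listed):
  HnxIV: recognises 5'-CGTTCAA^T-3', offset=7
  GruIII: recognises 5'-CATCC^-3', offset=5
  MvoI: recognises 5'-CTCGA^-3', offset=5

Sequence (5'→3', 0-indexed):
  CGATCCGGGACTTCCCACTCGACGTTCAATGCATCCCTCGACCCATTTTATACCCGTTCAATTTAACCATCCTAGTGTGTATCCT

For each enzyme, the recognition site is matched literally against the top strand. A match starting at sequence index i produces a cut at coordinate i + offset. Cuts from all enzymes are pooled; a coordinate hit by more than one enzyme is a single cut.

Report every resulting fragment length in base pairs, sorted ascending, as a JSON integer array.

Site scan:
  HnxIV (CGTTCAAT, off=7): starts [22, 54] → cuts [29, 61]
  GruIII (CATCC, off=5): starts [31, 67] → cuts [36, 72]
  MvoI (CTCGA, off=5): starts [17, 36, 83] → cuts [3, 22, 41]

All cut coordinates (distinct, sorted): [3, 22, 29, 36, 41, 61, 72]

Fragments:
  3→22: 19 bp
  22→29: 7 bp
  29→36: 7 bp
  36→41: 5 bp
  41→61: 20 bp
  61→72: 11 bp
  72→3 (wrap): 85-72+3 = 16 bp

[5,7,7,11,16,19,20]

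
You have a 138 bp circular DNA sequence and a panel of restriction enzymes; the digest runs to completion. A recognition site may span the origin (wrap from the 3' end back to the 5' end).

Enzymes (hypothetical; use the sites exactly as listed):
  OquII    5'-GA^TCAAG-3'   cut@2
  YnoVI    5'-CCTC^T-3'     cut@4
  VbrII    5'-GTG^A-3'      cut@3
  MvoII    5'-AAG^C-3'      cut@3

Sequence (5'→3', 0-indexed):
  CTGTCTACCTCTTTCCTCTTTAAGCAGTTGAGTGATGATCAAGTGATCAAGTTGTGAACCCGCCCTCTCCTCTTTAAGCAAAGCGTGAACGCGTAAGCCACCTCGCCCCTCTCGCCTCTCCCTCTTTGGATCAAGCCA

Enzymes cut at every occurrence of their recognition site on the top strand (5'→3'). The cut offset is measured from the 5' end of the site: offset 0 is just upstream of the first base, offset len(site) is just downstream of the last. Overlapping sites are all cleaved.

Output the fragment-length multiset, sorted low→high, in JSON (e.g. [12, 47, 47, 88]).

[1,4,4,5,5,5,6,6,6,6,7,7,7,10,10,10,11,14,14]

Site scan:
  OquII (GATCAAG, off=2): starts [36, 44, 128] → cuts [38, 46, 130]
  YnoVI (CCTCT, off=4): starts [7, 14, 63, 68, 107, 114, 120] → cuts [11, 18, 67, 72, 111, 118, 124]
  VbrII (GTGA, off=3): starts [31, 42, 53, 84] → cuts [34, 45, 56, 87]
  MvoII (AAGC, off=3): starts [21, 75, 80, 94, 132] → cuts [24, 78, 83, 97, 135]

Pooled cuts: [11, 18, 24, 34, 38, 45, 46, 56, 67, 72, 78, 83, 87, 97, 111, 118, 124, 130, 135]

Fragments:
  11→18: 7 bp
  18→24: 6 bp
  24→34: 10 bp
  34→38: 4 bp
  38→45: 7 bp
  45→46: 1 bp
  46→56: 10 bp
  56→67: 11 bp
  67→72: 5 bp
  72→78: 6 bp
  78→83: 5 bp
  83→87: 4 bp
  87→97: 10 bp
  97→111: 14 bp
  111→118: 7 bp
  118→124: 6 bp
  124→130: 6 bp
  130→135: 5 bp
  135→11 (wrap): 138-135+11 = 14 bp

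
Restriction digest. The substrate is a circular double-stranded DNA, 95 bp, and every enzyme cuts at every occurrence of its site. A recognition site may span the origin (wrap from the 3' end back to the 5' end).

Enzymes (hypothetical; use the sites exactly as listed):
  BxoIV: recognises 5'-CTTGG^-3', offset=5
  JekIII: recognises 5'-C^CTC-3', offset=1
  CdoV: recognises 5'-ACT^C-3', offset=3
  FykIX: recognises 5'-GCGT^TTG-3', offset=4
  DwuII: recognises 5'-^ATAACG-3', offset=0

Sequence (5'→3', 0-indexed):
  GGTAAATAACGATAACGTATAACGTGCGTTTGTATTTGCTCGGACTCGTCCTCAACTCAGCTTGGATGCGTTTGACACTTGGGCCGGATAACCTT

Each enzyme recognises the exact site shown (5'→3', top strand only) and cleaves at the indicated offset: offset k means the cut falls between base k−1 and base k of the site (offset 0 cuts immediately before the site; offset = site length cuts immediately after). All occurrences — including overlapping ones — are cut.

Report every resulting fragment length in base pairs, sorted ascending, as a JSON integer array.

[3,4,6,6,7,7,8,11,11,15,17]

Site scan:
  BxoIV (CTTGG, off=5): starts [60, 77, 92] → cuts [2, 65, 82]
  JekIII (CCTC, off=1): starts [49] → cuts [50]
  CdoV (ACTC, off=3): starts [43, 54] → cuts [46, 57]
  FykIX (GCGTTTG, off=4): starts [25, 67] → cuts [29, 71]
  DwuII (ATAACG, off=0): starts [5, 11, 18] → cuts [5, 11, 18]

All cut coordinates (distinct, sorted): [2, 5, 11, 18, 29, 46, 50, 57, 65, 71, 82]

Fragments:
  2→5: 3 bp
  5→11: 6 bp
  11→18: 7 bp
  18→29: 11 bp
  29→46: 17 bp
  46→50: 4 bp
  50→57: 7 bp
  57→65: 8 bp
  65→71: 6 bp
  71→82: 11 bp
  82→2 (wrap): 95-82+2 = 15 bp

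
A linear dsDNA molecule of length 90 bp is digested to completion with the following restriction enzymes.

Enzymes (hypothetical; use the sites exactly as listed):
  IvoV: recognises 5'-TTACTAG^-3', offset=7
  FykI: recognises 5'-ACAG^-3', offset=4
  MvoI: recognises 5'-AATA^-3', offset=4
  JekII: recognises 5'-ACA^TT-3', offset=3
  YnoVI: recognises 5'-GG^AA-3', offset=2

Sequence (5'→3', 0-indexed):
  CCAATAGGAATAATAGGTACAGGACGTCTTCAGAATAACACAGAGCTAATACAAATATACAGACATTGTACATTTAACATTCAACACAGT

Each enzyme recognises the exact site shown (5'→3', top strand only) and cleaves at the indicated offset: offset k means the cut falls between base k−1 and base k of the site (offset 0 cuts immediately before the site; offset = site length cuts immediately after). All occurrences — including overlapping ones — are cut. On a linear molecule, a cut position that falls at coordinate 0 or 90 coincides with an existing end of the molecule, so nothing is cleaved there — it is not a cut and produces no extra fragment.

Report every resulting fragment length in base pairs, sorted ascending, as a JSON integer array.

[1,2,3,3,4,5,6,6,6,7,7,7,8,10,15]

Per-enzyme occurrences:
  IvoV (TTACTAG, off=7): no sites
  FykI ACAG/4: at [18, 39, 58, 85] ⇒ [22, 43, 62, 89]
  MvoI AATA/4: at [2, 8, 11, 33, 47, 53] ⇒ [6, 12, 15, 37, 51, 57]
  JekII ACATT/3: at [62, 69, 76] ⇒ [65, 72, 79]
  YnoVI GGAA/2: at [6] ⇒ [8]

All cut coordinates (distinct, sorted): [6, 8, 12, 15, 22, 37, 43, 51, 57, 62, 65, 72, 79, 89]

Fragments:
  [0,6): 6 bp
  [6,8): 2 bp
  [8,12): 4 bp
  [12,15): 3 bp
  [15,22): 7 bp
  [22,37): 15 bp
  [37,43): 6 bp
  [43,51): 8 bp
  [51,57): 6 bp
  [57,62): 5 bp
  [62,65): 3 bp
  [65,72): 7 bp
  [72,79): 7 bp
  [79,89): 10 bp
  [89,90): 1 bp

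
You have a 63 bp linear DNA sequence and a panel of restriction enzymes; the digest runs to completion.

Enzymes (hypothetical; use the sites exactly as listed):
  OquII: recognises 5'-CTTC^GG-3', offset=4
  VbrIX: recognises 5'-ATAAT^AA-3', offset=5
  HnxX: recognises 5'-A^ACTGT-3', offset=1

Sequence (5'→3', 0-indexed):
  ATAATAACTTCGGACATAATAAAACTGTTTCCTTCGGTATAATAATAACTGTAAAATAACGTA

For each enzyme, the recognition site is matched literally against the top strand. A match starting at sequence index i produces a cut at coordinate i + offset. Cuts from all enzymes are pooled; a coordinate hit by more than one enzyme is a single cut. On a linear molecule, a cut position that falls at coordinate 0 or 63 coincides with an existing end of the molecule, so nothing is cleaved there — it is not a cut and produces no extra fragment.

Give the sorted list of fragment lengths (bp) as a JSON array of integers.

[1,3,3,5,6,8,9,12,16]

Per-enzyme occurrences:
  OquII (CTTCGG, off=4): starts [7, 31] → cuts [11, 35]
  VbrIX (ATAATAA, off=5): starts [0, 15, 38, 41] → cuts [5, 20, 43, 46]
  HnxX (AACTGT, off=1): starts [22, 46] → cuts [23, 47]

All cut coordinates (distinct, sorted): [5, 11, 20, 23, 35, 43, 46, 47]

Fragments:
  [0,5): 5 bp
  [5,11): 6 bp
  [11,20): 9 bp
  [20,23): 3 bp
  [23,35): 12 bp
  [35,43): 8 bp
  [43,46): 3 bp
  [46,47): 1 bp
  [47,63): 16 bp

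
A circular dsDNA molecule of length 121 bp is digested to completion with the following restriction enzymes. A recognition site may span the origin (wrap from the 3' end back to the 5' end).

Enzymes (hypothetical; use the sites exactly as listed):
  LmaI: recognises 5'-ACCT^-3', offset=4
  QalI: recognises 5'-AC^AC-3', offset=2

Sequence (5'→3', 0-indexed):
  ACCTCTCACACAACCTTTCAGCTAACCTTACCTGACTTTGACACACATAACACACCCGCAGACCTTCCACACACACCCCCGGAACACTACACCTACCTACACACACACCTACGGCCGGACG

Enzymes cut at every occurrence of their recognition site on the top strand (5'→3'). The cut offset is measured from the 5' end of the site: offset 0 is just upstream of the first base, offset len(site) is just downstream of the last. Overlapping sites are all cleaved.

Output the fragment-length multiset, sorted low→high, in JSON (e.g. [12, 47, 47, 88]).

Per-enzyme occurrences:
  LmaI ACCT/4: at [0, 12, 24, 29, 61, 90, 94, 106] ⇒ [4, 16, 28, 33, 65, 94, 98, 110]
  QalI ACAC/2: at [7, 40, 42, 49, 51, 68, 70, 72, 83, 88, 98, 100, 102, 104] ⇒ [9, 42, 44, 51, 53, 70, 72, 74, 85, 90, 100, 102, 104, 106]

All cut coordinates (distinct, sorted): [4, 9, 16, 28, 33, 42, 44, 51, 53, 65, 70, 72, 74, 85, 90, 94, 98, 100, 102, 104, 106, 110]

Fragment lengths:
  4→9: 5 bp
  9→16: 7 bp
  16→28: 12 bp
  28→33: 5 bp
  33→42: 9 bp
  42→44: 2 bp
  44→51: 7 bp
  51→53: 2 bp
  53→65: 12 bp
  65→70: 5 bp
  70→72: 2 bp
  72→74: 2 bp
  74→85: 11 bp
  85→90: 5 bp
  90→94: 4 bp
  94→98: 4 bp
  98→100: 2 bp
  100→102: 2 bp
  102→104: 2 bp
  104→106: 2 bp
  106→110: 4 bp
  110→4 (wrap): 121-110+4 = 15 bp

[2,2,2,2,2,2,2,2,4,4,4,5,5,5,5,7,7,9,11,12,12,15]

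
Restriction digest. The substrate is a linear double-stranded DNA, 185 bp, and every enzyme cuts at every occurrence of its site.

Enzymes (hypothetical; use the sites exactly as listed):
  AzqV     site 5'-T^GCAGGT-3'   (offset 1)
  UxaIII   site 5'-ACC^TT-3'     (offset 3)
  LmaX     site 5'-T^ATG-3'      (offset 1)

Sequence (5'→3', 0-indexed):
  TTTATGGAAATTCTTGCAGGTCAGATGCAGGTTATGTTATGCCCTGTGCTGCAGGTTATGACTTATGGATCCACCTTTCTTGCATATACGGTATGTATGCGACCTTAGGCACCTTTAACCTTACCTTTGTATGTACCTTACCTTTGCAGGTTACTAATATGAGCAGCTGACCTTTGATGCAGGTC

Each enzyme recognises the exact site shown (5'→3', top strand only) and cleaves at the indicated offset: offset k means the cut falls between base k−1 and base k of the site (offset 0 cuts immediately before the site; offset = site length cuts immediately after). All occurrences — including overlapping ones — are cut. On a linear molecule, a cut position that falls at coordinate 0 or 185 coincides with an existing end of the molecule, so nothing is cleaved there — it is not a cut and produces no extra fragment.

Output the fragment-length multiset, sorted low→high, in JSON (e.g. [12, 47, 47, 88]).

Scan for sites:
  AzqV (TGCAGGT, off=1): starts [14, 25, 49, 144, 177] → cuts [15, 26, 50, 145, 178]
  UxaIII (ACCTT, off=3): starts [72, 101, 110, 117, 122, 134, 139, 169] → cuts [75, 104, 113, 120, 125, 137, 142, 172]
  LmaX (TATG, off=1): starts [2, 32, 37, 56, 63, 91, 95, 129, 157] → cuts [3, 33, 38, 57, 64, 92, 96, 130, 158]

All cut coordinates (distinct, sorted): [3, 15, 26, 33, 38, 50, 57, 64, 75, 92, 96, 104, 113, 120, 125, 130, 137, 142, 145, 158, 172, 178]

Fragments:
  [0,3): 3 bp
  [3,15): 12 bp
  [15,26): 11 bp
  [26,33): 7 bp
  [33,38): 5 bp
  [38,50): 12 bp
  [50,57): 7 bp
  [57,64): 7 bp
  [64,75): 11 bp
  [75,92): 17 bp
  [92,96): 4 bp
  [96,104): 8 bp
  [104,113): 9 bp
  [113,120): 7 bp
  [120,125): 5 bp
  [125,130): 5 bp
  [130,137): 7 bp
  [137,142): 5 bp
  [142,145): 3 bp
  [145,158): 13 bp
  [158,172): 14 bp
  [172,178): 6 bp
  [178,185): 7 bp

[3,3,4,5,5,5,5,6,7,7,7,7,7,7,8,9,11,11,12,12,13,14,17]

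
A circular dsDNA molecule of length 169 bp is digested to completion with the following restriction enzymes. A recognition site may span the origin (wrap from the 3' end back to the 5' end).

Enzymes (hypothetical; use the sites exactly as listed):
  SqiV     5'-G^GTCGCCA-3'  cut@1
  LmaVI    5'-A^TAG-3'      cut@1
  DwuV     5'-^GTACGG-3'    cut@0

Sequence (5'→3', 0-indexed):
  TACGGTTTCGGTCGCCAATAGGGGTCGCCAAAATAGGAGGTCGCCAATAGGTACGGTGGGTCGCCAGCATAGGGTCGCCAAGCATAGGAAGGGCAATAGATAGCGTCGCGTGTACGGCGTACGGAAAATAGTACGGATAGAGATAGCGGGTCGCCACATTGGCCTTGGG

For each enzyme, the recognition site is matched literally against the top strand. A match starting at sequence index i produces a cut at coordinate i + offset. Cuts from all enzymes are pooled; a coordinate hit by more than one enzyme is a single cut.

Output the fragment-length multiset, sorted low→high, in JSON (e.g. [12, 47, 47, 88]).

Scan for sites:
  SqiV (GGTCGCCA, off=1): starts [9, 22, 38, 58, 72, 148] → cuts [10, 23, 39, 59, 73, 149]
  LmaVI (ATAG, off=1): starts [17, 32, 46, 68, 83, 95, 99, 127, 136, 142] → cuts [18, 33, 47, 69, 84, 96, 100, 128, 137, 143]
  DwuV (GTACGG, off=0): starts [50, 111, 118, 130, 168] → cuts [50, 111, 118, 130, 168]

Pooled cuts: [10, 18, 23, 33, 39, 47, 50, 59, 69, 73, 84, 96, 100, 111, 118, 128, 130, 137, 143, 149, 168]

Fragment lengths:
  10→18: 8 bp
  18→23: 5 bp
  23→33: 10 bp
  33→39: 6 bp
  39→47: 8 bp
  47→50: 3 bp
  50→59: 9 bp
  59→69: 10 bp
  69→73: 4 bp
  73→84: 11 bp
  84→96: 12 bp
  96→100: 4 bp
  100→111: 11 bp
  111→118: 7 bp
  118→128: 10 bp
  128→130: 2 bp
  130→137: 7 bp
  137→143: 6 bp
  143→149: 6 bp
  149→168: 19 bp
  168→10 (wrap): 169-168+10 = 11 bp

[2,3,4,4,5,6,6,6,7,7,8,8,9,10,10,10,11,11,11,12,19]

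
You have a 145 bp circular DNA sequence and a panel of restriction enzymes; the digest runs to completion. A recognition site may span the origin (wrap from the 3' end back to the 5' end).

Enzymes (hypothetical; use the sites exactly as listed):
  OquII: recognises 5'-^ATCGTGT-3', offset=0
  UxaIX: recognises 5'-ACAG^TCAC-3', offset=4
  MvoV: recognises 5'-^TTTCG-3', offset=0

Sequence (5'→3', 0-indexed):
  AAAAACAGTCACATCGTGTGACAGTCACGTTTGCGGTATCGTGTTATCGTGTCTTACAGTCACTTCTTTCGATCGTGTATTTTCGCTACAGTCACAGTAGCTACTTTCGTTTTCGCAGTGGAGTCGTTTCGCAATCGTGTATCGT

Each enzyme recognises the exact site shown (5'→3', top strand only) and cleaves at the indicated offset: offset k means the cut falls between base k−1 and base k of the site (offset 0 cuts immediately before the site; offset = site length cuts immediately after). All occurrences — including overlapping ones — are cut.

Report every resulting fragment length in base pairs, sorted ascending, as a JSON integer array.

Scan for sites:
  OquII ATCGTGT/0: at [12, 37, 45, 71, 133] ⇒ [12, 37, 45, 71, 133]
  UxaIX ACAGTCAC/4: at [4, 20, 55, 87] ⇒ [8, 24, 59, 91]
  MvoV TTTCG/0: at [66, 80, 104, 110, 126] ⇒ [66, 80, 104, 110, 126]

Pooled cuts: [8, 12, 24, 37, 45, 59, 66, 71, 80, 91, 104, 110, 126, 133]

Fragments:
  8→12: 4 bp
  12→24: 12 bp
  24→37: 13 bp
  37→45: 8 bp
  45→59: 14 bp
  59→66: 7 bp
  66→71: 5 bp
  71→80: 9 bp
  80→91: 11 bp
  91→104: 13 bp
  104→110: 6 bp
  110→126: 16 bp
  126→133: 7 bp
  133→8 (wrap): 145-133+8 = 20 bp

[4,5,6,7,7,8,9,11,12,13,13,14,16,20]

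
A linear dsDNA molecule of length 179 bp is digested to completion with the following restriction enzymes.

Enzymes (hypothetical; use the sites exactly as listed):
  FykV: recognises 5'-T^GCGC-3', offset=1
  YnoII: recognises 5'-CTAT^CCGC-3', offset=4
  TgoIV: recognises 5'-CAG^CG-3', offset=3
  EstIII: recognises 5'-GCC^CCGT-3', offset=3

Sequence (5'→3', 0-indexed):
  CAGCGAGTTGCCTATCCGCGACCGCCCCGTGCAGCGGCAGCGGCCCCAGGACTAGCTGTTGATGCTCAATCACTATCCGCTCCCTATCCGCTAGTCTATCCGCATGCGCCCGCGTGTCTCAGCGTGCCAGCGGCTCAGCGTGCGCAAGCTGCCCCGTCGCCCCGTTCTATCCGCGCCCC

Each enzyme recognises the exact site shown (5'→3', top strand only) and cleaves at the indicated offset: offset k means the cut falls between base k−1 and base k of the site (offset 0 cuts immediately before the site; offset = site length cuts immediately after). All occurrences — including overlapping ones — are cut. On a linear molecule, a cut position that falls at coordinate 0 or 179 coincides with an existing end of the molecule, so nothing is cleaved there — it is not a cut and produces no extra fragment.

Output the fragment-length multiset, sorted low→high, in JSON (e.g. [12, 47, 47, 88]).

[3,3,6,6,8,8,8,8,9,9,11,11,12,12,12,17,36]

Scan for sites:
  FykV TGCGC/1: at [104, 140] ⇒ [105, 141]
  YnoII CTATCCGC/4: at [11, 72, 83, 95, 166] ⇒ [15, 76, 87, 99, 170]
  TgoIV CAGCG/3: at [0, 31, 37, 119, 127, 135] ⇒ [3, 34, 40, 122, 130, 138]
  EstIII GCCCCGT/3: at [23, 150, 158] ⇒ [26, 153, 161]

Pooled cuts: [3, 15, 26, 34, 40, 76, 87, 99, 105, 122, 130, 138, 141, 153, 161, 170]

Fragment lengths:
  [0,3): 3 bp
  [3,15): 12 bp
  [15,26): 11 bp
  [26,34): 8 bp
  [34,40): 6 bp
  [40,76): 36 bp
  [76,87): 11 bp
  [87,99): 12 bp
  [99,105): 6 bp
  [105,122): 17 bp
  [122,130): 8 bp
  [130,138): 8 bp
  [138,141): 3 bp
  [141,153): 12 bp
  [153,161): 8 bp
  [161,170): 9 bp
  [170,179): 9 bp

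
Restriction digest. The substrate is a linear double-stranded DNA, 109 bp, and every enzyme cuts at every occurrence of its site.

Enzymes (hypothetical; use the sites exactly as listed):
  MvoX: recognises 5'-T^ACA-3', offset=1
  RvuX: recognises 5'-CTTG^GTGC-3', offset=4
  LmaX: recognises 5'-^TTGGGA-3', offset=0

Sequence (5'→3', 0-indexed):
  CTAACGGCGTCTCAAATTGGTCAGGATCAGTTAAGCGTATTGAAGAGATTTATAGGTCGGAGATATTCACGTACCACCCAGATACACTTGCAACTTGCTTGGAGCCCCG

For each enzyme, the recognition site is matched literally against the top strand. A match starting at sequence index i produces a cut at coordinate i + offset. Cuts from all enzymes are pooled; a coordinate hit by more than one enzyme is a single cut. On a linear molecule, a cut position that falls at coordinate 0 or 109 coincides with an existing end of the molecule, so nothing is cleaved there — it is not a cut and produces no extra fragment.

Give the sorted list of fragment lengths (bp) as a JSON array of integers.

[26,83]

Scan for sites:
  MvoX (TACA, off=1): starts [82] → cuts [83]
  RvuX (CTTGGTGC, off=4): no sites
  LmaX (TTGGGA, off=0): no sites

Pooled cuts: [83]

Fragments:
  [0,83): 83 bp
  [83,109): 26 bp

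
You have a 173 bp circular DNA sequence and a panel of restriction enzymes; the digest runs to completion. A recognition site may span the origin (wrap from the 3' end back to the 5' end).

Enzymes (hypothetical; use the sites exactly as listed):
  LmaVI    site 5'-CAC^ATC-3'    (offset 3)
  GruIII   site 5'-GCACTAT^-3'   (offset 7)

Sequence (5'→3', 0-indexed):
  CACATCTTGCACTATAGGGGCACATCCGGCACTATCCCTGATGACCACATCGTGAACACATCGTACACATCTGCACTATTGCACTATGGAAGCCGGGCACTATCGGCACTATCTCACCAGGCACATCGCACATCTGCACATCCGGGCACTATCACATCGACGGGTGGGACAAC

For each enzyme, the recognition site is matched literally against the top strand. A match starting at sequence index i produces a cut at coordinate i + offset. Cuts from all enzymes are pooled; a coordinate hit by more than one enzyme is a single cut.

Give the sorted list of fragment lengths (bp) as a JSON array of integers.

[3,7,8,8,8,9,9,11,11,12,12,12,13,13,16,21]

Site scan:
  LmaVI CACATC/3: at [0, 20, 45, 56, 65, 121, 128, 136, 152] ⇒ [3, 23, 48, 59, 68, 124, 131, 139, 155]
  GruIII GCACTAT/7: at [8, 28, 72, 80, 96, 105, 145] ⇒ [15, 35, 79, 87, 103, 112, 152]

Pooled cuts: [3, 15, 23, 35, 48, 59, 68, 79, 87, 103, 112, 124, 131, 139, 152, 155]

Fragments:
  3→15: 12 bp
  15→23: 8 bp
  23→35: 12 bp
  35→48: 13 bp
  48→59: 11 bp
  59→68: 9 bp
  68→79: 11 bp
  79→87: 8 bp
  87→103: 16 bp
  103→112: 9 bp
  112→124: 12 bp
  124→131: 7 bp
  131→139: 8 bp
  139→152: 13 bp
  152→155: 3 bp
  155→3 (wrap): 173-155+3 = 21 bp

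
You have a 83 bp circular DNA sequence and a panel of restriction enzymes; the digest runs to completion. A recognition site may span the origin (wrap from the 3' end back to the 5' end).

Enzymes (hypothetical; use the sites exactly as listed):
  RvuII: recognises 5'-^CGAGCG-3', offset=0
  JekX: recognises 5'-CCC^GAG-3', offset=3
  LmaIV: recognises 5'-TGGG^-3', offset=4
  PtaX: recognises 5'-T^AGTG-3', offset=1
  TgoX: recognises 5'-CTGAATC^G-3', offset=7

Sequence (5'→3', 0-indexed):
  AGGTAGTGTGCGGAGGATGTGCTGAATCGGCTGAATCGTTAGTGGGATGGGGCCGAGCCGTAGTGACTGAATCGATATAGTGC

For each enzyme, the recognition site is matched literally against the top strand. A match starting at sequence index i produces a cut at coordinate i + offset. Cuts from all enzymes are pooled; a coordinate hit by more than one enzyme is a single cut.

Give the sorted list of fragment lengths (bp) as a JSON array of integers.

Per-enzyme occurrences:
  RvuII (CGAGCG, off=0): no sites
  JekX (CCCGAG, off=3): no sites
  LmaIV TGGG/4: at [42, 47] ⇒ [46, 51]
  PtaX TAGTG/1: at [3, 39, 60, 77] ⇒ [4, 40, 61, 78]
  TgoX CTGAATCG/7: at [21, 30, 66] ⇒ [28, 37, 73]

All cut coordinates (distinct, sorted): [4, 28, 37, 40, 46, 51, 61, 73, 78]

Fragments:
  4→28: 24 bp
  28→37: 9 bp
  37→40: 3 bp
  40→46: 6 bp
  46→51: 5 bp
  51→61: 10 bp
  61→73: 12 bp
  73→78: 5 bp
  78→4 (wrap): 83-78+4 = 9 bp

[3,5,5,6,9,9,10,12,24]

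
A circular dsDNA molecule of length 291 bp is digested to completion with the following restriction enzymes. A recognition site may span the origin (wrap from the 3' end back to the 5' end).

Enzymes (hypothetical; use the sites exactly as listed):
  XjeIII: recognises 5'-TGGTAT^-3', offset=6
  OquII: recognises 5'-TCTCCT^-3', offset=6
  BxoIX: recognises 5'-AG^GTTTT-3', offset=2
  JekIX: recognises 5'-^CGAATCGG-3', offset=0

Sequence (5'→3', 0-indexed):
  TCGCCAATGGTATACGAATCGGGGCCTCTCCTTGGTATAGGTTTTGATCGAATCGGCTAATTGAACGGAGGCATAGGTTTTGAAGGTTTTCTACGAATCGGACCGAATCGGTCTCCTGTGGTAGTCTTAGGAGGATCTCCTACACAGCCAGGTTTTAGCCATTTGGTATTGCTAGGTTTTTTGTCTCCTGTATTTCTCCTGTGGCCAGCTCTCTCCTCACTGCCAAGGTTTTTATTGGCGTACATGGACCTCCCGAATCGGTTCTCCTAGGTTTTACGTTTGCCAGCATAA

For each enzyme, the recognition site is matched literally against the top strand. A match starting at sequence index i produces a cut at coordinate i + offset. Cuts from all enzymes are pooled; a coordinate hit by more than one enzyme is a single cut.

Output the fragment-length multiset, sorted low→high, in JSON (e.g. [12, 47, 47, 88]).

Scan for sites:
  XjeIII (TGGTAT, off=6): starts [7, 32, 163] → cuts [13, 38, 169]
  OquII (TCTCCT, off=6): starts [26, 111, 135, 183, 194, 211, 262] → cuts [32, 117, 141, 189, 200, 217, 268]
  BxoIX (AGGTTTT, off=2): starts [38, 74, 83, 149, 173, 225, 268] → cuts [40, 76, 85, 151, 175, 227, 270]
  JekIX (CGAATCGG, off=0): starts [14, 48, 93, 103, 253] → cuts [14, 48, 93, 103, 253]

Pooled cuts: [13, 14, 32, 38, 40, 48, 76, 85, 93, 103, 117, 141, 151, 169, 175, 189, 200, 217, 227, 253, 268, 270]

Fragments:
  13→14: 1 bp
  14→32: 18 bp
  32→38: 6 bp
  38→40: 2 bp
  40→48: 8 bp
  48→76: 28 bp
  76→85: 9 bp
  85→93: 8 bp
  93→103: 10 bp
  103→117: 14 bp
  117→141: 24 bp
  141→151: 10 bp
  151→169: 18 bp
  169→175: 6 bp
  175→189: 14 bp
  189→200: 11 bp
  200→217: 17 bp
  217→227: 10 bp
  227→253: 26 bp
  253→268: 15 bp
  268→270: 2 bp
  270→13 (wrap): 291-270+13 = 34 bp

[1,2,2,6,6,8,8,9,10,10,10,11,14,14,15,17,18,18,24,26,28,34]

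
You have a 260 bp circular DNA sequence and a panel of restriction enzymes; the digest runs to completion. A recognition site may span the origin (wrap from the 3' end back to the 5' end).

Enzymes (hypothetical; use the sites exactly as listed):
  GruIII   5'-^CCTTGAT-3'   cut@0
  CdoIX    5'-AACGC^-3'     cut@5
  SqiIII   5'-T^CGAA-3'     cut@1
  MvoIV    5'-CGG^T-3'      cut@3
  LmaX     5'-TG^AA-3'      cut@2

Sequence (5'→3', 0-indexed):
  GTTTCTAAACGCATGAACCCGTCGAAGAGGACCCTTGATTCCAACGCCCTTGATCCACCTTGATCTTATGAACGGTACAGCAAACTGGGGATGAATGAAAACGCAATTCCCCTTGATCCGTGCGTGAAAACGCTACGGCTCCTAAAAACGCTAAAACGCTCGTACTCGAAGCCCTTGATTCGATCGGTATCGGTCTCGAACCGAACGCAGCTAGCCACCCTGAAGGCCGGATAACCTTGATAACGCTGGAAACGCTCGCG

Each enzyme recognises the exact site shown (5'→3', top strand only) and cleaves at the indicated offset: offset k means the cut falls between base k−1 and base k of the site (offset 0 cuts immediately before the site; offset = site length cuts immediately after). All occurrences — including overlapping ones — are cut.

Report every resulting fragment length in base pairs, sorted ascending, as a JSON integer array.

[3,3,4,5,6,6,6,6,7,7,7,7,8,9,10,10,11,12,12,12,13,14,15,15,16,18,18]

Site scan:
  GruIII (CCTTGAT, off=0): starts [32, 47, 57, 110, 172, 234] → cuts [32, 47, 57, 110, 172, 234]
  CdoIX (AACGC, off=5): starts [7, 42, 99, 128, 146, 154, 203, 241, 250] → cuts [12, 47, 104, 133, 151, 159, 208, 246, 255]
  SqiIII (TCGAA, off=1): starts [21, 165, 195] → cuts [22, 166, 196]
  MvoIV (CGGT, off=3): starts [72, 184, 190, 258] → cuts [1, 75, 187, 193]
  LmaX (TGAA, off=2): starts [13, 68, 91, 95, 124, 220] → cuts [15, 70, 93, 97, 126, 222]

All cut coordinates (distinct, sorted): [1, 12, 15, 22, 32, 47, 57, 70, 75, 93, 97, 104, 110, 126, 133, 151, 159, 166, 172, 187, 193, 196, 208, 222, 234, 246, 255]

Fragments:
  1→12: 11 bp
  12→15: 3 bp
  15→22: 7 bp
  22→32: 10 bp
  32→47: 15 bp
  47→57: 10 bp
  57→70: 13 bp
  70→75: 5 bp
  75→93: 18 bp
  93→97: 4 bp
  97→104: 7 bp
  104→110: 6 bp
  110→126: 16 bp
  126→133: 7 bp
  133→151: 18 bp
  151→159: 8 bp
  159→166: 7 bp
  166→172: 6 bp
  172→187: 15 bp
  187→193: 6 bp
  193→196: 3 bp
  196→208: 12 bp
  208→222: 14 bp
  222→234: 12 bp
  234→246: 12 bp
  246→255: 9 bp
  255→1 (wrap): 260-255+1 = 6 bp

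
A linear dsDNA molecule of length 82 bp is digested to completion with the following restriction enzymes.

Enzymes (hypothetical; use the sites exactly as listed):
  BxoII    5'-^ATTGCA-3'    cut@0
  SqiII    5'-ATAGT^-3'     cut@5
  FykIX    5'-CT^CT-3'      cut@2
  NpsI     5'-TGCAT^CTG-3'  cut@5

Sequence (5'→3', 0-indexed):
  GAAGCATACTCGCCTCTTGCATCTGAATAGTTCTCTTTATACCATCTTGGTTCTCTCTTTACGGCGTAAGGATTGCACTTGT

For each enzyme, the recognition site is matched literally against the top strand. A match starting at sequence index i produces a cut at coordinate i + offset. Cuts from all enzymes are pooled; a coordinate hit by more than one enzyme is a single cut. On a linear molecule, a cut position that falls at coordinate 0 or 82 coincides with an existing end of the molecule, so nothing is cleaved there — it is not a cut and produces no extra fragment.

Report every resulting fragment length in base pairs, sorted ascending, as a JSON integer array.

[2,3,7,9,11,15,15,20]

Scan for sites:
  BxoII ATTGCA/0: at [71] ⇒ [71]
  SqiII ATAGT/5: at [26] ⇒ [31]
  FykIX CTCT/2: at [13, 32, 52, 54] ⇒ [15, 34, 54, 56]
  NpsI TGCATCTG/5: at [17] ⇒ [22]

All cut coordinates (distinct, sorted): [15, 22, 31, 34, 54, 56, 71]

Fragments:
  [0,15): 15 bp
  [15,22): 7 bp
  [22,31): 9 bp
  [31,34): 3 bp
  [34,54): 20 bp
  [54,56): 2 bp
  [56,71): 15 bp
  [71,82): 11 bp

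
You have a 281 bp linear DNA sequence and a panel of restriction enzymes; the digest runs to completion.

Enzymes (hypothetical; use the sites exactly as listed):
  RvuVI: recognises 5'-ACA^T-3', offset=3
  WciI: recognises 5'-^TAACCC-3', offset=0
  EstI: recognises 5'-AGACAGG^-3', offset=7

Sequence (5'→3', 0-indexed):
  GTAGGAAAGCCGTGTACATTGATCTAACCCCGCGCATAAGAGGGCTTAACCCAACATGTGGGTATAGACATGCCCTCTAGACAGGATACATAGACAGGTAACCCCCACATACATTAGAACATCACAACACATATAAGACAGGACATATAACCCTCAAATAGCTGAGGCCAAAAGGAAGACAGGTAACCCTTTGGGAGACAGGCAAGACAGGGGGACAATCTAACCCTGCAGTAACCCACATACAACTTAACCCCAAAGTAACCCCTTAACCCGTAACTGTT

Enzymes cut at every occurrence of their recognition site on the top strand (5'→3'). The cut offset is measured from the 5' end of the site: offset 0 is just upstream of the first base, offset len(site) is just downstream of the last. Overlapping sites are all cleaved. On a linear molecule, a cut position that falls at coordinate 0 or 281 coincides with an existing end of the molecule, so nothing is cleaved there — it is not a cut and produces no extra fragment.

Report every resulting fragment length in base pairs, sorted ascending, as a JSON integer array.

Site scan:
  RvuVI (ACAT, off=3): starts [15, 53, 67, 87, 106, 110, 118, 128, 142, 237] → cuts [18, 56, 70, 90, 109, 113, 121, 131, 145, 240]
  WciI (TAACCC, off=0): starts [24, 46, 98, 147, 183, 220, 231, 247, 258, 266] → cuts [24, 46, 98, 147, 183, 220, 231, 247, 258, 266]
  EstI (AGACAGG, off=7): starts [78, 91, 135, 176, 195, 204] → cuts [85, 98, 142, 183, 202, 211]

All cut coordinates (distinct, sorted): [18, 24, 46, 56, 70, 85, 90, 98, 109, 113, 121, 131, 142, 145, 147, 183, 202, 211, 220, 231, 240, 247, 258, 266]

Fragment lengths:
  [0,18): 18 bp
  [18,24): 6 bp
  [24,46): 22 bp
  [46,56): 10 bp
  [56,70): 14 bp
  [70,85): 15 bp
  [85,90): 5 bp
  [90,98): 8 bp
  [98,109): 11 bp
  [109,113): 4 bp
  [113,121): 8 bp
  [121,131): 10 bp
  [131,142): 11 bp
  [142,145): 3 bp
  [145,147): 2 bp
  [147,183): 36 bp
  [183,202): 19 bp
  [202,211): 9 bp
  [211,220): 9 bp
  [220,231): 11 bp
  [231,240): 9 bp
  [240,247): 7 bp
  [247,258): 11 bp
  [258,266): 8 bp
  [266,281): 15 bp

[2,3,4,5,6,7,8,8,8,9,9,9,10,10,11,11,11,11,14,15,15,18,19,22,36]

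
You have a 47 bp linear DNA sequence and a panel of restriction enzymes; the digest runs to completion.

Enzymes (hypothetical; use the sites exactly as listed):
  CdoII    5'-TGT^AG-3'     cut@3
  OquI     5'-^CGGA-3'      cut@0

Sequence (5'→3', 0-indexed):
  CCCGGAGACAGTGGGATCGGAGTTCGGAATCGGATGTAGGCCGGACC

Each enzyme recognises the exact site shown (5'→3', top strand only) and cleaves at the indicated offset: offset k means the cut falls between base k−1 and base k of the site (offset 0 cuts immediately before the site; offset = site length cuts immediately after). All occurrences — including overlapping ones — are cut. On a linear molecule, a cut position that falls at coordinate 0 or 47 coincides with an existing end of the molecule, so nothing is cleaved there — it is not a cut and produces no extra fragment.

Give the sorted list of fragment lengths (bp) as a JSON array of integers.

[2,4,6,6,7,7,15]

Per-enzyme occurrences:
  CdoII (TGTAG, off=3): starts [34] → cuts [37]
  OquI (CGGA, off=0): starts [2, 17, 24, 30, 41] → cuts [2, 17, 24, 30, 41]

Pooled cuts: [2, 17, 24, 30, 37, 41]

Fragments:
  [0,2): 2 bp
  [2,17): 15 bp
  [17,24): 7 bp
  [24,30): 6 bp
  [30,37): 7 bp
  [37,41): 4 bp
  [41,47): 6 bp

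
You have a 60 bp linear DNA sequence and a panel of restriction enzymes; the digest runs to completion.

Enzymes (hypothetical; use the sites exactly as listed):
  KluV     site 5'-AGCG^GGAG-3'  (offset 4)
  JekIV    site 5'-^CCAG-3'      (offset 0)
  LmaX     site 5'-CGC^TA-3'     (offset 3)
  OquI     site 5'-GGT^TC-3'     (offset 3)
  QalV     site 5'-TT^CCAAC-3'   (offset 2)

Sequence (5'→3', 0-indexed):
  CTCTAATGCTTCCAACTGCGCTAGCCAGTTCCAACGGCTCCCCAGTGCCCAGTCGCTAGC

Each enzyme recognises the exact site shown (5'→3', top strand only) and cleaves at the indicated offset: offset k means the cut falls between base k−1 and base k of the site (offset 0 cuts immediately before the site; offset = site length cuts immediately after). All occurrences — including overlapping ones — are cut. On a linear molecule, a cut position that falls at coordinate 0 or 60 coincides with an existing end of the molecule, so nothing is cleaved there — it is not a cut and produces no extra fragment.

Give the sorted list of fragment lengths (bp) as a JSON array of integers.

Per-enzyme occurrences:
  KluV (AGCGGGAG, off=4): no sites
  JekIV CCAG/0: at [24, 41, 48] ⇒ [24, 41, 48]
  LmaX CGCTA/3: at [18, 53] ⇒ [21, 56]
  OquI (GGTTC, off=3): no sites
  QalV TTCCAAC/2: at [9, 28] ⇒ [11, 30]

Pooled cuts: [11, 21, 24, 30, 41, 48, 56]

Fragment lengths:
  [0,11): 11 bp
  [11,21): 10 bp
  [21,24): 3 bp
  [24,30): 6 bp
  [30,41): 11 bp
  [41,48): 7 bp
  [48,56): 8 bp
  [56,60): 4 bp

[3,4,6,7,8,10,11,11]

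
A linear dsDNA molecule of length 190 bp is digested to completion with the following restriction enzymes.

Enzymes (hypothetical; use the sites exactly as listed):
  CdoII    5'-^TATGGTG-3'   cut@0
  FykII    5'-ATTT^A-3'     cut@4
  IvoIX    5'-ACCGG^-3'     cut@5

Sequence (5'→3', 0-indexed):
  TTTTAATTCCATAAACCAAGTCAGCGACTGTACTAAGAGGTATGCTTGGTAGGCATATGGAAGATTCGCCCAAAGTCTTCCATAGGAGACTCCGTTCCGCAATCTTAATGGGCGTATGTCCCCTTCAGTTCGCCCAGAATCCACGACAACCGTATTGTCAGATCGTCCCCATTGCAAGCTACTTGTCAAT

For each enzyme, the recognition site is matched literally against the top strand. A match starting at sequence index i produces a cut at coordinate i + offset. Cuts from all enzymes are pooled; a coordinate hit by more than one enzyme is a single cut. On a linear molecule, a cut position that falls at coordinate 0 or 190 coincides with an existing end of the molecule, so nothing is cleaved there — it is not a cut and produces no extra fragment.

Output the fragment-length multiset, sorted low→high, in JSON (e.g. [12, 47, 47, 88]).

Site scan:
  CdoII (TATGGTG, off=0): no sites
  FykII (ATTTA, off=4): no sites
  IvoIX (ACCGG, off=5): no sites

Pooled cuts: ∅

Fragment lengths:
  no cuts → one linear fragment of 190 bp

[190]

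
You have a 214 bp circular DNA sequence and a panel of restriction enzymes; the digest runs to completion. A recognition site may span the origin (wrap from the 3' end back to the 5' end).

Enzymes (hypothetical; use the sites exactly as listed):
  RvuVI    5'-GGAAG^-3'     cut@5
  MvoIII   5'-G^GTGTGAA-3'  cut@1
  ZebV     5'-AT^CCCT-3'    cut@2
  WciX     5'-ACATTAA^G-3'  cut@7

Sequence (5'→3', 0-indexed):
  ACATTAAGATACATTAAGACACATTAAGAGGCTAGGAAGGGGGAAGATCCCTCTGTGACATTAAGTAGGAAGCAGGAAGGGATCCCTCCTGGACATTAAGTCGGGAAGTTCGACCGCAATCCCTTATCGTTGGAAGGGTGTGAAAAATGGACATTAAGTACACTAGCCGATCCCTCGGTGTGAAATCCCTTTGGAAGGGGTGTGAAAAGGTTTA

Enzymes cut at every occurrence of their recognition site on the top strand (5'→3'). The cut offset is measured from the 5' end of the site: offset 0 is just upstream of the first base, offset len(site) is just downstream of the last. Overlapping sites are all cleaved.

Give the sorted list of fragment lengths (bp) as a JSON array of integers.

Scan for sites:
  RvuVI (GGAAG, off=5): starts [34, 41, 67, 74, 103, 131, 192] → cuts [39, 46, 72, 79, 108, 136, 197]
  MvoIII (GGTGTGAA, off=1): starts [136, 176, 198] → cuts [137, 177, 199]
  ZebV (ATCCCT, off=2): starts [46, 81, 118, 169, 184] → cuts [48, 83, 120, 171, 186]
  WciX (ACATTAAG, off=7): starts [0, 10, 20, 57, 92, 150] → cuts [7, 17, 27, 64, 99, 157]

All cut coordinates (distinct, sorted): [7, 17, 27, 39, 46, 48, 64, 72, 79, 83, 99, 108, 120, 136, 137, 157, 171, 177, 186, 197, 199]

Fragments:
  7→17: 10 bp
  17→27: 10 bp
  27→39: 12 bp
  39→46: 7 bp
  46→48: 2 bp
  48→64: 16 bp
  64→72: 8 bp
  72→79: 7 bp
  79→83: 4 bp
  83→99: 16 bp
  99→108: 9 bp
  108→120: 12 bp
  120→136: 16 bp
  136→137: 1 bp
  137→157: 20 bp
  157→171: 14 bp
  171→177: 6 bp
  177→186: 9 bp
  186→197: 11 bp
  197→199: 2 bp
  199→7 (wrap): 214-199+7 = 22 bp

[1,2,2,4,6,7,7,8,9,9,10,10,11,12,12,14,16,16,16,20,22]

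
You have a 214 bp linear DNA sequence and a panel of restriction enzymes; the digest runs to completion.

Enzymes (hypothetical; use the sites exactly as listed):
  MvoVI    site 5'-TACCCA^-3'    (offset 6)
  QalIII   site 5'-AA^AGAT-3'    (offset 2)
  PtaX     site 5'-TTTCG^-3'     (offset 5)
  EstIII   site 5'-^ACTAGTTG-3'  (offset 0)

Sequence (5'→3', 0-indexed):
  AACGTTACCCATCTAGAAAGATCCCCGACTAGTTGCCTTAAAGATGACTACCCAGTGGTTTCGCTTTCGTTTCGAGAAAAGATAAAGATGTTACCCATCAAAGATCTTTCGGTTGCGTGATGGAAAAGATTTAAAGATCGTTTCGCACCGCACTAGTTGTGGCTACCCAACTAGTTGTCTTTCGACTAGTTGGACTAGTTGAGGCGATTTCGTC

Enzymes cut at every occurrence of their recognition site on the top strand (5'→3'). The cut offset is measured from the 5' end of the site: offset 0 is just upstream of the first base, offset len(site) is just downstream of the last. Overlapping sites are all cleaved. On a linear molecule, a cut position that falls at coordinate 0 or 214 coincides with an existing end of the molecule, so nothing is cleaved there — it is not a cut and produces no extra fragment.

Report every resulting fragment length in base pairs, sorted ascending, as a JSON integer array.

[2,4,5,5,6,6,6,7,8,9,9,9,10,11,11,12,13,14,15,15,18,19]

Per-enzyme occurrences:
  MvoVI TACCCA/6: at [5, 48, 91, 163] ⇒ [11, 54, 97, 169]
  QalIII AAAGAT/2: at [16, 39, 77, 83, 99, 124, 132] ⇒ [18, 41, 79, 85, 101, 126, 134]
  PtaX TTTCG/5: at [58, 64, 69, 106, 140, 179, 207] ⇒ [63, 69, 74, 111, 145, 184, 212]
  EstIII ACTAGTTG/0: at [27, 151, 169, 184, 193] ⇒ [27, 151, 169, 184, 193]

Pooled cuts: [11, 18, 27, 41, 54, 63, 69, 74, 79, 85, 97, 101, 111, 126, 134, 145, 151, 169, 184, 193, 212]

Fragments:
  [0,11): 11 bp
  [11,18): 7 bp
  [18,27): 9 bp
  [27,41): 14 bp
  [41,54): 13 bp
  [54,63): 9 bp
  [63,69): 6 bp
  [69,74): 5 bp
  [74,79): 5 bp
  [79,85): 6 bp
  [85,97): 12 bp
  [97,101): 4 bp
  [101,111): 10 bp
  [111,126): 15 bp
  [126,134): 8 bp
  [134,145): 11 bp
  [145,151): 6 bp
  [151,169): 18 bp
  [169,184): 15 bp
  [184,193): 9 bp
  [193,212): 19 bp
  [212,214): 2 bp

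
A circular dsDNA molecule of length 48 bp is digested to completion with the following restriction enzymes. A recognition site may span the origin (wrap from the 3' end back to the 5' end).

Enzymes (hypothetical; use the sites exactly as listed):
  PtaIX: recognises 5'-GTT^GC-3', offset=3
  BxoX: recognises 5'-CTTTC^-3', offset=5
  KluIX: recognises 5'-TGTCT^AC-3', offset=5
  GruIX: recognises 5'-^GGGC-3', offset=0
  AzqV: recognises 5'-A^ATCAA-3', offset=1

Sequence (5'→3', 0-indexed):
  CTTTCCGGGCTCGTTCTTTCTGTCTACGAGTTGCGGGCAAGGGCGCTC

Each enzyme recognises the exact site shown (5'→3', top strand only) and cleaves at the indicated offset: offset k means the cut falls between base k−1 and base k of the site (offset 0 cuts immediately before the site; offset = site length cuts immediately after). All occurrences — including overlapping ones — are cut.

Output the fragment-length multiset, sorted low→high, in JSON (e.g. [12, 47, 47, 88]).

[1,2,5,6,7,13,14]

Scan for sites:
  PtaIX GTTGC/3: at [29] ⇒ [32]
  BxoX CTTTC/5: at [0, 15] ⇒ [5, 20]
  KluIX TGTCTAC/5: at [20] ⇒ [25]
  GruIX GGGC/0: at [6, 34, 40] ⇒ [6, 34, 40]
  AzqV (AATCAA, off=1): no sites

All cut coordinates (distinct, sorted): [5, 6, 20, 25, 32, 34, 40]

Fragment lengths:
  5→6: 1 bp
  6→20: 14 bp
  20→25: 5 bp
  25→32: 7 bp
  32→34: 2 bp
  34→40: 6 bp
  40→5 (wrap): 48-40+5 = 13 bp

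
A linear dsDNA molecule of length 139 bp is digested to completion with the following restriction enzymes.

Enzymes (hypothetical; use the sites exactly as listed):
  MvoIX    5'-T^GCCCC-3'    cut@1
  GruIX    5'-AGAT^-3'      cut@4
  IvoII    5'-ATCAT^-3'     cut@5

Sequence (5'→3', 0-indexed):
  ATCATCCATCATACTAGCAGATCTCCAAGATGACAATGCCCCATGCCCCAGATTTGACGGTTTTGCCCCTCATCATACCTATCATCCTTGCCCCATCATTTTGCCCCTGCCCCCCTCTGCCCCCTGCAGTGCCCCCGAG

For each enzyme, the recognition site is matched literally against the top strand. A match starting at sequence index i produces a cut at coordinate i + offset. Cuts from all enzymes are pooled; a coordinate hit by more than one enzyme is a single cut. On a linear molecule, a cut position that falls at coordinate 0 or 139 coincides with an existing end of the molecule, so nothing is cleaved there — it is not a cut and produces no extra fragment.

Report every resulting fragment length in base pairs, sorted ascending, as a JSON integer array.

[3,4,5,6,6,7,7,9,9,9,9,10,10,10,11,12,12]

Per-enzyme occurrences:
  MvoIX (TGCCCC, off=1): starts [36, 43, 63, 88, 101, 107, 117, 129] → cuts [37, 44, 64, 89, 102, 108, 118, 130]
  GruIX (AGAT, off=4): starts [18, 27, 49] → cuts [22, 31, 53]
  IvoII (ATCAT, off=5): starts [0, 7, 71, 80, 94] → cuts [5, 12, 76, 85, 99]

All cut coordinates (distinct, sorted): [5, 12, 22, 31, 37, 44, 53, 64, 76, 85, 89, 99, 102, 108, 118, 130]

Fragment lengths:
  [0,5): 5 bp
  [5,12): 7 bp
  [12,22): 10 bp
  [22,31): 9 bp
  [31,37): 6 bp
  [37,44): 7 bp
  [44,53): 9 bp
  [53,64): 11 bp
  [64,76): 12 bp
  [76,85): 9 bp
  [85,89): 4 bp
  [89,99): 10 bp
  [99,102): 3 bp
  [102,108): 6 bp
  [108,118): 10 bp
  [118,130): 12 bp
  [130,139): 9 bp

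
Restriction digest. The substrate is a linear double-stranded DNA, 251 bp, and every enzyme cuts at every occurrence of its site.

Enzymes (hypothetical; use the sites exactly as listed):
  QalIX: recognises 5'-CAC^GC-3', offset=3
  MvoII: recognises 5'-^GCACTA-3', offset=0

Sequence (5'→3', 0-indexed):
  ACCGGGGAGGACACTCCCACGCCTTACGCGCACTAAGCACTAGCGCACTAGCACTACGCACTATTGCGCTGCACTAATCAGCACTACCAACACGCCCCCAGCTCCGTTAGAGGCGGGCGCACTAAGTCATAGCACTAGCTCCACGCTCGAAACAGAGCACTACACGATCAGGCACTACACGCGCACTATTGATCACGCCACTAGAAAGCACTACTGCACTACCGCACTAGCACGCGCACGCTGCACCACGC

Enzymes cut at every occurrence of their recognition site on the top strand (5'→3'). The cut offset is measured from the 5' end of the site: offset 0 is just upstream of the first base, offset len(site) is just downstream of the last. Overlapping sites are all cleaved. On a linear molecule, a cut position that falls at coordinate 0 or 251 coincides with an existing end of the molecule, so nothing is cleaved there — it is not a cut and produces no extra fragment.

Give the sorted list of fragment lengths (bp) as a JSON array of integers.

[2,2,6,6,7,7,8,8,8,9,9,10,10,10,11,12,13,13,13,13,14,15,20,25]

Per-enzyme occurrences:
  QalIX (CACGC, off=3): starts [17, 90, 141, 177, 193, 230, 236, 246] → cuts [20, 93, 144, 180, 196, 233, 239, 249]
  MvoII (GCACTA, off=0): starts [29, 36, 44, 50, 57, 70, 80, 118, 131, 156, 171, 182, 207, 215, 223] → cuts [29, 36, 44, 50, 57, 70, 80, 118, 131, 156, 171, 182, 207, 215, 223]

Pooled cuts: [20, 29, 36, 44, 50, 57, 70, 80, 93, 118, 131, 144, 156, 171, 180, 182, 196, 207, 215, 223, 233, 239, 249]

Fragments:
  [0,20): 20 bp
  [20,29): 9 bp
  [29,36): 7 bp
  [36,44): 8 bp
  [44,50): 6 bp
  [50,57): 7 bp
  [57,70): 13 bp
  [70,80): 10 bp
  [80,93): 13 bp
  [93,118): 25 bp
  [118,131): 13 bp
  [131,144): 13 bp
  [144,156): 12 bp
  [156,171): 15 bp
  [171,180): 9 bp
  [180,182): 2 bp
  [182,196): 14 bp
  [196,207): 11 bp
  [207,215): 8 bp
  [215,223): 8 bp
  [223,233): 10 bp
  [233,239): 6 bp
  [239,249): 10 bp
  [249,251): 2 bp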